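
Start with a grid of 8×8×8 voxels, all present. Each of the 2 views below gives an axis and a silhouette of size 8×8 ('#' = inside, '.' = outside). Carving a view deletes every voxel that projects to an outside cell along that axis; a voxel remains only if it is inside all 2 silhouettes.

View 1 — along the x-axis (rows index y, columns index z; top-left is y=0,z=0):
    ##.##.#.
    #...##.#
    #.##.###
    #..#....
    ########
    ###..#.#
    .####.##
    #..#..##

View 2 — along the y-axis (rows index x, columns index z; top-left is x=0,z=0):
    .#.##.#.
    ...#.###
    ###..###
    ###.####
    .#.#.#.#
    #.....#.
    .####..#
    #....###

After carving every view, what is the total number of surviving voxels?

initial block: 8^3 = 512
step 1: project along x, AND mask (40/64) → |grid| = 320
step 2: project along y, AND mask (36/64) → |grid| = 182

|visual hull| = 182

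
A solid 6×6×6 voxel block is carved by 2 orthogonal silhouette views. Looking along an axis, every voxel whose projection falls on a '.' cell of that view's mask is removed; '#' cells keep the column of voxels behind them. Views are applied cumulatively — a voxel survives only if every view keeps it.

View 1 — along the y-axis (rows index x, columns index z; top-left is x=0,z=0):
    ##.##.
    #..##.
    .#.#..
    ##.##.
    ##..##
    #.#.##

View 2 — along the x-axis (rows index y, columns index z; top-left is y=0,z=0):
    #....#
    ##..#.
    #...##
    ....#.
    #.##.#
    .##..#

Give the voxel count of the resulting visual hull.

full grid |V| = 216
  1. axis=1 (XZ plane), |mask|=21  ⇒  voxels=126
  2. axis=0 (YZ plane), |mask|=16  ⇒  voxels=57

remaining voxels: 57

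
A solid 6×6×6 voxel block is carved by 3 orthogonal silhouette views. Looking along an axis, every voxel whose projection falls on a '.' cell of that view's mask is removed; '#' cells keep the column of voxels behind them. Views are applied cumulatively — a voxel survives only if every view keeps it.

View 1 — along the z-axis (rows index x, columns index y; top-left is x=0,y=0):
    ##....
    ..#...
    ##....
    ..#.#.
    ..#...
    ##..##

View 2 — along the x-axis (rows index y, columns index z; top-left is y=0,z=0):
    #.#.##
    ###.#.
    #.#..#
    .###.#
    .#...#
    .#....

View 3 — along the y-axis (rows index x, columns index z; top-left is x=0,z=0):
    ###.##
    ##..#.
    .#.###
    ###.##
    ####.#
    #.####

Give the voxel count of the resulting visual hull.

full grid |V| = 216
carve view 1 (along z, XY-mask fill 12/36): 72 voxels remain
carve view 2 (along x, YZ-mask fill 18/36): 38 voxels remain
carve view 3 (along y, XZ-mask fill 27/36): 29 voxels remain

remaining voxels: 29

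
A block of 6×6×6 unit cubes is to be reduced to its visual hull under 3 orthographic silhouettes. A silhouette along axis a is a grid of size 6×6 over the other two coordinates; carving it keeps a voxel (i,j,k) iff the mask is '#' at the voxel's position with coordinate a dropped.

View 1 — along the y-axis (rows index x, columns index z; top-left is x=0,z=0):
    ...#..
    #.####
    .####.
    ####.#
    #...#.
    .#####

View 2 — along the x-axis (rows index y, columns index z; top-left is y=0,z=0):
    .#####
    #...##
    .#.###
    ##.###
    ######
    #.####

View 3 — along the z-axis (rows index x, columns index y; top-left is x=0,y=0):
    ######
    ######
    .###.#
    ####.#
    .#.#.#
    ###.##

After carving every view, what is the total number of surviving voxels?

start: 6×6×6 = 216 voxels
carve view 1 (along y, XZ-mask fill 22/36): 132 voxels remain
carve view 2 (along x, YZ-mask fill 28/36): 103 voxels remain
carve view 3 (along z, XY-mask fill 29/36): 82 voxels remain

voxel count = 82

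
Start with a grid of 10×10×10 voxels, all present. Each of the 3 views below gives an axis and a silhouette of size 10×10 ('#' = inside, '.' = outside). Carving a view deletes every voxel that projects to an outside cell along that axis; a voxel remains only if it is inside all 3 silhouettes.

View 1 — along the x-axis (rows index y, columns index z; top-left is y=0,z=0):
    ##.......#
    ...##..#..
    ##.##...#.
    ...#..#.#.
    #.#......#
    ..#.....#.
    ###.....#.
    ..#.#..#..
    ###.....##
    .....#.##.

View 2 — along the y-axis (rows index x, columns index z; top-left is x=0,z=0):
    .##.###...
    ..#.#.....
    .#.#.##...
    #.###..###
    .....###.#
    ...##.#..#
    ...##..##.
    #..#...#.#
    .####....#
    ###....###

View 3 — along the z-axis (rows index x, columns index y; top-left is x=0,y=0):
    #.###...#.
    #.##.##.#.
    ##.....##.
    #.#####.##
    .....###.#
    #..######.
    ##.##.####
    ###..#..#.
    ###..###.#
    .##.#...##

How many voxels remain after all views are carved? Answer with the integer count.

90 voxels

before carving: 1000 voxels (10×10×10)
step 1: project along x, AND mask (34/100) → |grid| = 340
step 2: project along y, AND mask (45/100) → |grid| = 150
step 3: project along z, AND mask (59/100) → |grid| = 90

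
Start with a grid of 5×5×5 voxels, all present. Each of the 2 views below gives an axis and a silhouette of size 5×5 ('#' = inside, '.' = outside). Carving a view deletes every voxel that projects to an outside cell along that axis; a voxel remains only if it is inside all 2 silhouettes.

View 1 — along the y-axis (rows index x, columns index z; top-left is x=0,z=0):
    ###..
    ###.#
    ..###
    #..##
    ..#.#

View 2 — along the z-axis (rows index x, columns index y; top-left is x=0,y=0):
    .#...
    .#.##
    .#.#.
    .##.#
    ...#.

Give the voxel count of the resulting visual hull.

before carving: 125 voxels (5×5×5)
after view 1 [y-axis, 15 of 25 cells solid] → remaining = 75
after view 2 [z-axis, 10 of 25 cells solid] → remaining = 32

32 voxels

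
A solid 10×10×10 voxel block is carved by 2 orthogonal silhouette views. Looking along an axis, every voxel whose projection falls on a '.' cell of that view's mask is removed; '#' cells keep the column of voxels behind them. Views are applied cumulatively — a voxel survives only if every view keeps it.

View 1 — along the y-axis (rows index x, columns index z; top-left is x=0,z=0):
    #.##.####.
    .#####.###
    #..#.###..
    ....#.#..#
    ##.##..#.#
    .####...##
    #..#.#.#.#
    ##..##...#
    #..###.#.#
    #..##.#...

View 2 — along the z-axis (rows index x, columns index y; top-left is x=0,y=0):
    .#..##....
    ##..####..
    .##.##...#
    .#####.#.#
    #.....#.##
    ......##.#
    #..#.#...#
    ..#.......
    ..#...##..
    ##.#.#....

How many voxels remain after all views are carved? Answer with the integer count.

voxel count = 216

start: 10×10×10 = 1000 voxels
[1] y-view keeps 55 columns → grid now 550
[2] z-view keeps 40 columns → grid now 216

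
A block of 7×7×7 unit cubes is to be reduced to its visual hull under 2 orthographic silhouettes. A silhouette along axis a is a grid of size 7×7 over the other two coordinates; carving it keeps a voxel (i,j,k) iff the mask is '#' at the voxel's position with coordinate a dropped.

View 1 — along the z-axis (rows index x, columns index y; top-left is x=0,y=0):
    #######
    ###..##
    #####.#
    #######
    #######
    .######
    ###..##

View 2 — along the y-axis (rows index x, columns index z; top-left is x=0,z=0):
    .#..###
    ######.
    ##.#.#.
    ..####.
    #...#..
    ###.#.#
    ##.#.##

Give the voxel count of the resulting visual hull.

voxel count = 179

start: 7×7×7 = 343 voxels
V1 z: intersect with XY mask (43 set) -- 301 left
V2 y: intersect with XZ mask (30 set) -- 179 left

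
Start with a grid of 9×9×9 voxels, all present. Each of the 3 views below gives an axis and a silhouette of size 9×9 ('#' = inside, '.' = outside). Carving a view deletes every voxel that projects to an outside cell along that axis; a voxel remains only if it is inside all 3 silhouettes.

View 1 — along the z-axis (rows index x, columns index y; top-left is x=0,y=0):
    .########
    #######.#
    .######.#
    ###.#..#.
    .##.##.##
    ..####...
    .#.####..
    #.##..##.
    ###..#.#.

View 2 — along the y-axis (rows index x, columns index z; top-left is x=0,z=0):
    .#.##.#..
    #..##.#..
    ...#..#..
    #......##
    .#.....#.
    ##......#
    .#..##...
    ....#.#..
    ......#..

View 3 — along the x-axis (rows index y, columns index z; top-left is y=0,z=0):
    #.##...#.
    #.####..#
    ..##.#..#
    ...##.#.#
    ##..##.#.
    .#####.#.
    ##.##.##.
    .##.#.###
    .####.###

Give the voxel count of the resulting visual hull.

voxel count = 91

before carving: 729 voxels (9×9×9)
  1. axis=2 (XY plane), |mask|=53  ⇒  voxels=477
  2. axis=1 (XZ plane), |mask|=24  ⇒  voxels=147
  3. axis=0 (YZ plane), |mask|=48  ⇒  voxels=91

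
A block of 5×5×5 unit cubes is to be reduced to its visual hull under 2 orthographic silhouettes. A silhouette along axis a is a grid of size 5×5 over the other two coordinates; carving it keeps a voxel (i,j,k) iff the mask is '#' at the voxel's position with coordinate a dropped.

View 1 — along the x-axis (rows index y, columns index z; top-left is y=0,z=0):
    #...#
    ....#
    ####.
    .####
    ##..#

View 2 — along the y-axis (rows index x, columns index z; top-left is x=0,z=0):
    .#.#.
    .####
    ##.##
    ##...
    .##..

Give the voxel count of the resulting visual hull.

remaining voxels: 39

before carving: 125 voxels (5×5×5)
  1. axis=0 (YZ plane), |mask|=14  ⇒  voxels=70
  2. axis=1 (XZ plane), |mask|=14  ⇒  voxels=39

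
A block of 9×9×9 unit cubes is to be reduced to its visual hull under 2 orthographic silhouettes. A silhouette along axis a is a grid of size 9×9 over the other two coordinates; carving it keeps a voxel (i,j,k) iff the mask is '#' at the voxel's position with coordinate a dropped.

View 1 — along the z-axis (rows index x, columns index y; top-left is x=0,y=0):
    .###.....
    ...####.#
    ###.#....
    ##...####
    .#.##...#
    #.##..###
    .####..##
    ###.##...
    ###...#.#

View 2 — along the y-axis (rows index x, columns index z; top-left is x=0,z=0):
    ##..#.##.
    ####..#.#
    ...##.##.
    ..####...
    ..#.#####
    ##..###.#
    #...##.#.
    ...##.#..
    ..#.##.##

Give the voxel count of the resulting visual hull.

|visual hull| = 209

start: 9×9×9 = 729 voxels
V1 z: intersect with XY mask (44 set) -- 396 left
V2 y: intersect with XZ mask (43 set) -- 209 left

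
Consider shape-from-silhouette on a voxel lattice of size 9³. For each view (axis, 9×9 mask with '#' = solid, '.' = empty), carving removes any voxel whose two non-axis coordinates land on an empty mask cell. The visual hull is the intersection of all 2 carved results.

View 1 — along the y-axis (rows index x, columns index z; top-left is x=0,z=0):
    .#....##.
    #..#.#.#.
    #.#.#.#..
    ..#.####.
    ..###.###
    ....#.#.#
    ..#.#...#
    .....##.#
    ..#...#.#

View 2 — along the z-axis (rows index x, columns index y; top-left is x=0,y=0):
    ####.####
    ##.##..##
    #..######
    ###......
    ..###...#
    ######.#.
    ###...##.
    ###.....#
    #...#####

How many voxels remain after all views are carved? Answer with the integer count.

|visual hull| = 181

full grid |V| = 729
carve view 1 (along y, XZ-mask fill 34/81): 306 voxels remain
carve view 2 (along z, XY-mask fill 50/81): 181 voxels remain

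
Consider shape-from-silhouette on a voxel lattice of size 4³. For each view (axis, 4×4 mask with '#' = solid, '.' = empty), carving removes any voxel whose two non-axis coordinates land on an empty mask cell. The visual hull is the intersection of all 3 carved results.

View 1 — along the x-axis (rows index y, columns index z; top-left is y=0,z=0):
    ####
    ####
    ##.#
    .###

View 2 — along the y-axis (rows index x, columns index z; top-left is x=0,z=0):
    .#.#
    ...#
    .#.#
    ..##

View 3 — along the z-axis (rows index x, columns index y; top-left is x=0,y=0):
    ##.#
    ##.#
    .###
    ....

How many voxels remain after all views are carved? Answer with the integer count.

15 voxels

start: 4×4×4 = 64 voxels
carve view 1 (along x, YZ-mask fill 14/16): 56 voxels remain
carve view 2 (along y, XZ-mask fill 7/16): 27 voxels remain
carve view 3 (along z, XY-mask fill 9/16): 15 voxels remain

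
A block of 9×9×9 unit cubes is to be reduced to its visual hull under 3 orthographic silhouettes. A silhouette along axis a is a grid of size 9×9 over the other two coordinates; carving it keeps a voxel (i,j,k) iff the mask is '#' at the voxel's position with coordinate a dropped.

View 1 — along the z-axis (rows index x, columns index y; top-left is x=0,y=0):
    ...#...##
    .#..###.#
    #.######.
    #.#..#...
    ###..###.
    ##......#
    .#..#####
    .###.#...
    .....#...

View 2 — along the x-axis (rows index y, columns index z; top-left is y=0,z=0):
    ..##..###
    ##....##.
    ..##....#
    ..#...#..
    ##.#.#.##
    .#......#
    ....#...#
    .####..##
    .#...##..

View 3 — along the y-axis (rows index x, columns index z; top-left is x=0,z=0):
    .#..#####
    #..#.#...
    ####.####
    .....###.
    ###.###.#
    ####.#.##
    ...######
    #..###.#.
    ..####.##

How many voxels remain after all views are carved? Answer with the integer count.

before carving: 729 voxels (9×9×9)
step 1: project along z, AND mask (38/81) → |grid| = 342
step 2: project along x, AND mask (33/81) → |grid| = 134
step 3: project along y, AND mask (51/81) → |grid| = 83

83 voxels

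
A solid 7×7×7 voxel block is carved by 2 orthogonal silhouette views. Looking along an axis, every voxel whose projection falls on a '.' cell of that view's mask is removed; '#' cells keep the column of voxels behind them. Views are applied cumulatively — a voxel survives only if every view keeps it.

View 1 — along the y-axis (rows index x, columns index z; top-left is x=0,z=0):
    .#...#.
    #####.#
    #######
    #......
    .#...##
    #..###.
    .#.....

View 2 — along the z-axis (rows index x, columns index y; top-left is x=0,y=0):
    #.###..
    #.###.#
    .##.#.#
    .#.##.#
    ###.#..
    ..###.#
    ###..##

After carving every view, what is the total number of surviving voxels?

voxel count = 103

start: 7×7×7 = 343 voxels
  1. axis=1 (XZ plane), |mask|=24  ⇒  voxels=168
  2. axis=2 (XY plane), |mask|=30  ⇒  voxels=103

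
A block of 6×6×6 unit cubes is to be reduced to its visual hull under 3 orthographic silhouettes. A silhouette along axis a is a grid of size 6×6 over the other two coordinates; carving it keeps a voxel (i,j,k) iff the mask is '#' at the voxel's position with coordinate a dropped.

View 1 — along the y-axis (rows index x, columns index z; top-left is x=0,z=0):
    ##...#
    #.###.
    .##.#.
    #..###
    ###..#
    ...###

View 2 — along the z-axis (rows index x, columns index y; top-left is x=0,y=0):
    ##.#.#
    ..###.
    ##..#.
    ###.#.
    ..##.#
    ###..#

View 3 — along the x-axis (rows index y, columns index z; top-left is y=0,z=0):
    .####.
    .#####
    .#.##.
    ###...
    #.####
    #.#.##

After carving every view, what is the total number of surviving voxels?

voxel count = 50

full grid |V| = 216
after view 1 [y-axis, 21 of 36 cells solid] → remaining = 126
after view 2 [z-axis, 21 of 36 cells solid] → remaining = 73
after view 3 [x-axis, 24 of 36 cells solid] → remaining = 50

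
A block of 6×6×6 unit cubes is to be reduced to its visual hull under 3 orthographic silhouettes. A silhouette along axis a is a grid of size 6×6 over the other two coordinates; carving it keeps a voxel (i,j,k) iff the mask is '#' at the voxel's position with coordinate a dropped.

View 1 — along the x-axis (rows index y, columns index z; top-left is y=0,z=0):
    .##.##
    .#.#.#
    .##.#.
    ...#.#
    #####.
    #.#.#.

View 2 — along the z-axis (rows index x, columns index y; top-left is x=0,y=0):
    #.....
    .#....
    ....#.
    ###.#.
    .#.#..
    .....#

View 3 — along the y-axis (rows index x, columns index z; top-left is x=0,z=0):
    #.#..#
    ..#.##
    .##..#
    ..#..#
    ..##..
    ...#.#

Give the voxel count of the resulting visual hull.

|visual hull| = 12

before carving: 216 voxels (6×6×6)
step 1: project along x, AND mask (20/36) → |grid| = 120
step 2: project along z, AND mask (10/36) → |grid| = 35
step 3: project along y, AND mask (15/36) → |grid| = 12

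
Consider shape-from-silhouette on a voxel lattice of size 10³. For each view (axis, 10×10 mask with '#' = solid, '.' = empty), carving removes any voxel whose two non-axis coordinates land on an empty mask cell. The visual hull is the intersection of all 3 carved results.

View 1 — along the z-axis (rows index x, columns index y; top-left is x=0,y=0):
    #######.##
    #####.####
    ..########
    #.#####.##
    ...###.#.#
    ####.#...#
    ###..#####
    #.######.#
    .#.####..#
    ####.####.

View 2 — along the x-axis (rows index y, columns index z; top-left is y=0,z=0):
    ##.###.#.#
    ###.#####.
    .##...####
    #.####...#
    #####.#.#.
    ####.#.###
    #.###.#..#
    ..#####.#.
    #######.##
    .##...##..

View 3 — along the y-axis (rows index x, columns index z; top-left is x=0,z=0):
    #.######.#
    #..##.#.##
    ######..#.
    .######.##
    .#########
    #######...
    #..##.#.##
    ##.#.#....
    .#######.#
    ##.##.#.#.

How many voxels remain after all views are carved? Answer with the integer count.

|visual hull| = 336

initial block: 10^3 = 1000
  1. axis=2 (XY plane), |mask|=75  ⇒  voxels=750
  2. axis=0 (YZ plane), |mask|=67  ⇒  voxels=494
  3. axis=1 (XZ plane), |mask|=69  ⇒  voxels=336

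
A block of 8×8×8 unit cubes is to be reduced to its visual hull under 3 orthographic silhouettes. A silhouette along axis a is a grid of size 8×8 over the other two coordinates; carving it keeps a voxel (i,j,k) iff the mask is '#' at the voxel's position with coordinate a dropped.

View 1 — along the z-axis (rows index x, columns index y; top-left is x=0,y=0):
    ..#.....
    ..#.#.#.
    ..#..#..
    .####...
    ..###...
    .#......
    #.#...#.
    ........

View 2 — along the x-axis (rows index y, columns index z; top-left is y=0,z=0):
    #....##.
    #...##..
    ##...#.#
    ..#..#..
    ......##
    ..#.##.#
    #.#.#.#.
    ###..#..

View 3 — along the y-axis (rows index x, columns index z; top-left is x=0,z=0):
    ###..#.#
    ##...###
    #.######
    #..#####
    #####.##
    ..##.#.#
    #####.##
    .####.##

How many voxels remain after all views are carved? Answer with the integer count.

initial block: 8^3 = 512
[1] z-view keeps 17 columns → grid now 136
[2] x-view keeps 26 columns → grid now 55
[3] y-view keeps 47 columns → grid now 44

voxel count = 44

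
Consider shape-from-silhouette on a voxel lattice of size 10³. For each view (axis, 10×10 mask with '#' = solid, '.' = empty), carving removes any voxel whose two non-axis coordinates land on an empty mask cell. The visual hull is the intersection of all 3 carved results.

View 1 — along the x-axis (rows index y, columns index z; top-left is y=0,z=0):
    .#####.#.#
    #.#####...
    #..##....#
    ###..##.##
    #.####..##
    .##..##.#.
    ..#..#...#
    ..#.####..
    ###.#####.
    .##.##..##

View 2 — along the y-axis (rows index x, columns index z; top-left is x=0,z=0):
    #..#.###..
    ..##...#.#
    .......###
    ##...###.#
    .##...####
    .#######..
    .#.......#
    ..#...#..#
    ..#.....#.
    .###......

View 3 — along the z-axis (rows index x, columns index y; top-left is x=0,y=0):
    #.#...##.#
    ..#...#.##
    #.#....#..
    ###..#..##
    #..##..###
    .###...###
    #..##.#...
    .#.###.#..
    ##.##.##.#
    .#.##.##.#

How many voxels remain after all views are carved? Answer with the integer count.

initial block: 10^3 = 1000
[1] x-view keeps 58 columns → grid now 580
[2] y-view keeps 41 columns → grid now 233
[3] z-view keeps 52 columns → grid now 129

remaining voxels: 129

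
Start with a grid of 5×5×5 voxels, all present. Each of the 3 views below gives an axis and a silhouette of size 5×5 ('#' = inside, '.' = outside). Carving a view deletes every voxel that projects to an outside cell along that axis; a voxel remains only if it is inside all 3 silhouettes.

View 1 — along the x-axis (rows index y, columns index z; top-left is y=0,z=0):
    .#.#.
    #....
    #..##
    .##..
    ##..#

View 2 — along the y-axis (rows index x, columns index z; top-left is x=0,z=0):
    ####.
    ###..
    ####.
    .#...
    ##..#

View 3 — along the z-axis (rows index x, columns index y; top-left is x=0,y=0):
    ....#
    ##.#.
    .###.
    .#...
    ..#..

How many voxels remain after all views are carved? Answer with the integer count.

13 voxels

initial block: 5^3 = 125
step 1: project along x, AND mask (11/25) → |grid| = 55
step 2: project along y, AND mask (15/25) → |grid| = 36
step 3: project along z, AND mask (9/25) → |grid| = 13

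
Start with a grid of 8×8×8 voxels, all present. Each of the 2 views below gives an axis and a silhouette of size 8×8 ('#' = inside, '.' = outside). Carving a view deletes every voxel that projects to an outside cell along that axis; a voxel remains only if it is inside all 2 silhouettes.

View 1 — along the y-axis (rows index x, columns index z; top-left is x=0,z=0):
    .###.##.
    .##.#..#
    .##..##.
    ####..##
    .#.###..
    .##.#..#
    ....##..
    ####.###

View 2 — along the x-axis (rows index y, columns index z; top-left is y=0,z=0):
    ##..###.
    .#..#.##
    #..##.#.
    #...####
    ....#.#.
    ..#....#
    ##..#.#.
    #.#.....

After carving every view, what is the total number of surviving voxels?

117 voxels

start: 8×8×8 = 512 voxels
after view 1 [y-axis, 36 of 64 cells solid] → remaining = 288
after view 2 [x-axis, 28 of 64 cells solid] → remaining = 117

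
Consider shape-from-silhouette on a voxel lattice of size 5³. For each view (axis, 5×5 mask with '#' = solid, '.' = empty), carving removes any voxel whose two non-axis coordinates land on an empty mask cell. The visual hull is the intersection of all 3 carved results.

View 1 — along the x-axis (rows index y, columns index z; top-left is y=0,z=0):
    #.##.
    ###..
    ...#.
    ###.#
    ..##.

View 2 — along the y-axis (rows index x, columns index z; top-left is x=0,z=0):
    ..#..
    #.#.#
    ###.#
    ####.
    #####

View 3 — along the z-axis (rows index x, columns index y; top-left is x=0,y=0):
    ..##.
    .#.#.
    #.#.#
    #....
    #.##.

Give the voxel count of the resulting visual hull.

|visual hull| = 20

start: 5×5×5 = 125 voxels
step 1: project along x, AND mask (13/25) → |grid| = 65
step 2: project along y, AND mask (17/25) → |grid| = 47
step 3: project along z, AND mask (11/25) → |grid| = 20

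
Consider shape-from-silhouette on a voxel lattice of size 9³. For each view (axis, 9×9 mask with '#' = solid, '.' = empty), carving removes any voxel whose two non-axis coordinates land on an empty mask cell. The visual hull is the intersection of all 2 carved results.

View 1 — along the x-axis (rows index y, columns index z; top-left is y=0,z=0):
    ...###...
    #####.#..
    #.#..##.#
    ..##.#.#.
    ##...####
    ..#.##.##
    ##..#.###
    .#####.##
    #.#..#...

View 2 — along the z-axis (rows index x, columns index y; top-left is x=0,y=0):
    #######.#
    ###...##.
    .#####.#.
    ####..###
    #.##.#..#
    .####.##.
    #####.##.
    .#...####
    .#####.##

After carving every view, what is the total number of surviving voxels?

voxel count = 286

start: 9×9×9 = 729 voxels
after view 1 [x-axis, 45 of 81 cells solid] → remaining = 405
after view 2 [z-axis, 56 of 81 cells solid] → remaining = 286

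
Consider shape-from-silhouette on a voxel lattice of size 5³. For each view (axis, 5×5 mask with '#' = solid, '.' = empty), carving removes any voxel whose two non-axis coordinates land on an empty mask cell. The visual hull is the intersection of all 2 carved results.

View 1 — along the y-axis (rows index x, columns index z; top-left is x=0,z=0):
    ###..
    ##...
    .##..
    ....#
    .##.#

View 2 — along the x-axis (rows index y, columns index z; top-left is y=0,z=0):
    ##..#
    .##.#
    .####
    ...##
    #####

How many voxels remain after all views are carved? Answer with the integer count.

before carving: 125 voxels (5×5×5)
V1 y: intersect with XZ mask (11 set) -- 55 left
V2 x: intersect with YZ mask (17 set) -- 39 left

remaining voxels: 39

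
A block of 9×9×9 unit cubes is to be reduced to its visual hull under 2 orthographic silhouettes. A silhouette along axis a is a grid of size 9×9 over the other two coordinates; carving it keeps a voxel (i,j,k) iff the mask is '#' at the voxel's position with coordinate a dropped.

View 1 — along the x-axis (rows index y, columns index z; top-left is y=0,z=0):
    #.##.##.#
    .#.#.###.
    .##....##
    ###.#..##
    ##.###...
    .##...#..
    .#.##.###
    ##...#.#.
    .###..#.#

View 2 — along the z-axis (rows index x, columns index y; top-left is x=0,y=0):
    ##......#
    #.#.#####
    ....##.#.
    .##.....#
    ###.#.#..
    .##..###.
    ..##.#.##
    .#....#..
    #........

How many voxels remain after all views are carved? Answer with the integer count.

162 voxels

before carving: 729 voxels (9×9×9)
after view 1 [x-axis, 44 of 81 cells solid] → remaining = 396
after view 2 [z-axis, 34 of 81 cells solid] → remaining = 162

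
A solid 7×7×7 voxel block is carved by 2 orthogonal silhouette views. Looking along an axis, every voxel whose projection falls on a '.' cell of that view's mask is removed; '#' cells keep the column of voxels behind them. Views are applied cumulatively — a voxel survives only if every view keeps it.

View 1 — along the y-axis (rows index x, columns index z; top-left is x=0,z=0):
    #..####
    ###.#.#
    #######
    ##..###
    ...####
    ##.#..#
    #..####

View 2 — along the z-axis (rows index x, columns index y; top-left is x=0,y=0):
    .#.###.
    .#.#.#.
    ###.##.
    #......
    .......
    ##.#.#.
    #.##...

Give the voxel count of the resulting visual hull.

remaining voxels: 106

start: 7×7×7 = 343 voxels
after view 1 [y-axis, 35 of 49 cells solid] → remaining = 245
after view 2 [z-axis, 20 of 49 cells solid] → remaining = 106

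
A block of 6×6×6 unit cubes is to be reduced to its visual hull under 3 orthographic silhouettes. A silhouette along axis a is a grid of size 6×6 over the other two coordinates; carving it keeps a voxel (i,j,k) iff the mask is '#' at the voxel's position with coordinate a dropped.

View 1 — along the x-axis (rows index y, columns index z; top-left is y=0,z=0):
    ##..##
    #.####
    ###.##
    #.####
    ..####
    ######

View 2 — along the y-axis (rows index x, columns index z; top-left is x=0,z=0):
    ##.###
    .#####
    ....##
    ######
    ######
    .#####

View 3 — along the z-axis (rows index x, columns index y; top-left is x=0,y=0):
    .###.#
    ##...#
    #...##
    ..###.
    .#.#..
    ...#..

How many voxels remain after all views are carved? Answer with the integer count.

voxel count = 63

before carving: 216 voxels (6×6×6)
step 1: project along x, AND mask (29/36) → |grid| = 174
step 2: project along y, AND mask (29/36) → |grid| = 142
step 3: project along z, AND mask (16/36) → |grid| = 63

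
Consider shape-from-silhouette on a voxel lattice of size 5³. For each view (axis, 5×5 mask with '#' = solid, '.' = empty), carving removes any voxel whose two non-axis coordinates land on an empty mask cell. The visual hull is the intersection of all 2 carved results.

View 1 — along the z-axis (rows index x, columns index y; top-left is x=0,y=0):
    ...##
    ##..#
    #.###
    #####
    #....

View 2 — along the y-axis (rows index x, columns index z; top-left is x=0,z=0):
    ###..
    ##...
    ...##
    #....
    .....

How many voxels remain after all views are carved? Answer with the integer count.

start: 5×5×5 = 125 voxels
  1. axis=2 (XY plane), |mask|=15  ⇒  voxels=75
  2. axis=1 (XZ plane), |mask|=8  ⇒  voxels=25

25 voxels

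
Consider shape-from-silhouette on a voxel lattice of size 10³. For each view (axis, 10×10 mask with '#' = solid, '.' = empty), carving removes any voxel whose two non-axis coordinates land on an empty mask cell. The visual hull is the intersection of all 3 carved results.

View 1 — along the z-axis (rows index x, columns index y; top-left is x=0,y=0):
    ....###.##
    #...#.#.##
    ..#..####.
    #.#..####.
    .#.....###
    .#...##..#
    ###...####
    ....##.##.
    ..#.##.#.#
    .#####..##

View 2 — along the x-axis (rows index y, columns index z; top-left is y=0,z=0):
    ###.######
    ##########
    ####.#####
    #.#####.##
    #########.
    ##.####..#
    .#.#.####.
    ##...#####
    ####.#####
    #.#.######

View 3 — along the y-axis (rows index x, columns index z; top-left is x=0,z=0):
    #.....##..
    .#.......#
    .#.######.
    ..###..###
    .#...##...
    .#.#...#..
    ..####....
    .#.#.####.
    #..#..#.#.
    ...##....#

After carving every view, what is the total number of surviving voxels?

166 voxels

start: 10×10×10 = 1000 voxels
step 1: project along z, AND mask (52/100) → |grid| = 520
step 2: project along x, AND mask (82/100) → |grid| = 420
step 3: project along y, AND mask (41/100) → |grid| = 166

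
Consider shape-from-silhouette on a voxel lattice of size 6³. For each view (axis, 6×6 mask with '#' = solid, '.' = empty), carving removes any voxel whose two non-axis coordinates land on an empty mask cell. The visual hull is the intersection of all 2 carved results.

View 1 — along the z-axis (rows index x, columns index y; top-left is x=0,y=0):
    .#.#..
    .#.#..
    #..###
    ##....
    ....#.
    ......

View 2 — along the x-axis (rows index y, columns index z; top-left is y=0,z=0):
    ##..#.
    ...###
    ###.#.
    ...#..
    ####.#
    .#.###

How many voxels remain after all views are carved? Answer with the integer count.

before carving: 216 voxels (6×6×6)
step 1: project along z, AND mask (11/36) → |grid| = 66
step 2: project along x, AND mask (20/36) → |grid| = 32

remaining voxels: 32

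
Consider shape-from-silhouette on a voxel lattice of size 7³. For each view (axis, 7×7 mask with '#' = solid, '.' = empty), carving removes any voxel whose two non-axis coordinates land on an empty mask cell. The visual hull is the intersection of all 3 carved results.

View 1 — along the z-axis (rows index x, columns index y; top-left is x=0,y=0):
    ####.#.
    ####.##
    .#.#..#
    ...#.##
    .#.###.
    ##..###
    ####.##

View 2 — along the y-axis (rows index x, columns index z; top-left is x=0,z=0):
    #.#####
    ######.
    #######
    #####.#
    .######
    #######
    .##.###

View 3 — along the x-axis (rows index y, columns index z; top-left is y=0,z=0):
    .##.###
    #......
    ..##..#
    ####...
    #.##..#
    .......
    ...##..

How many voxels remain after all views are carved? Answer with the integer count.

full grid |V| = 343
carve view 1 (along z, XY-mask fill 32/49): 224 voxels remain
carve view 2 (along y, XZ-mask fill 43/49): 194 voxels remain
carve view 3 (along x, YZ-mask fill 19/49): 65 voxels remain

remaining voxels: 65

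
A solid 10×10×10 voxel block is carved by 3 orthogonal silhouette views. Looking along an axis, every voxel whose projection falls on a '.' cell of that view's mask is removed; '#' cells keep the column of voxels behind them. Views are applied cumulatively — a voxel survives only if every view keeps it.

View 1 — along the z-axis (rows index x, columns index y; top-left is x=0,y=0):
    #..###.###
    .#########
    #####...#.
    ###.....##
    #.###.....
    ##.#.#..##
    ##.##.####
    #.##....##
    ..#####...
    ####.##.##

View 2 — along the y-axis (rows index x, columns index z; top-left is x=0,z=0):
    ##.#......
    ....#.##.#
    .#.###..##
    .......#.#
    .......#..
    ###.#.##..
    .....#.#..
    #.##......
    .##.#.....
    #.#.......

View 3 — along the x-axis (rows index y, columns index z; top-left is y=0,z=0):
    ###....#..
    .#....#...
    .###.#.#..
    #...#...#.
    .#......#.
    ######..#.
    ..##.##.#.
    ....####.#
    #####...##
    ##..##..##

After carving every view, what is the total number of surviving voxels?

before carving: 1000 voxels (10×10×10)
  1. axis=2 (XY plane), |mask|=63  ⇒  voxels=630
  2. axis=1 (XZ plane), |mask|=32  ⇒  voxels=205
  3. axis=0 (YZ plane), |mask|=46  ⇒  voxels=96

voxel count = 96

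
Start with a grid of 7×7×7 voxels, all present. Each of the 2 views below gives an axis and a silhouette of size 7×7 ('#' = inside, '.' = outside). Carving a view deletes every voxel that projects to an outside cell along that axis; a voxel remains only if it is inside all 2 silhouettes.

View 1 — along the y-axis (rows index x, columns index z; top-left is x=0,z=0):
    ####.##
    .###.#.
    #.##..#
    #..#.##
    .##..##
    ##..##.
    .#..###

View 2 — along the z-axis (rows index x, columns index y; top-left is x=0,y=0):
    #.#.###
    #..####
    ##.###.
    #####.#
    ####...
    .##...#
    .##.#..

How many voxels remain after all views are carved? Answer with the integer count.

|visual hull| = 134

start: 7×7×7 = 343 voxels
[1] y-view keeps 30 columns → grid now 210
[2] z-view keeps 31 columns → grid now 134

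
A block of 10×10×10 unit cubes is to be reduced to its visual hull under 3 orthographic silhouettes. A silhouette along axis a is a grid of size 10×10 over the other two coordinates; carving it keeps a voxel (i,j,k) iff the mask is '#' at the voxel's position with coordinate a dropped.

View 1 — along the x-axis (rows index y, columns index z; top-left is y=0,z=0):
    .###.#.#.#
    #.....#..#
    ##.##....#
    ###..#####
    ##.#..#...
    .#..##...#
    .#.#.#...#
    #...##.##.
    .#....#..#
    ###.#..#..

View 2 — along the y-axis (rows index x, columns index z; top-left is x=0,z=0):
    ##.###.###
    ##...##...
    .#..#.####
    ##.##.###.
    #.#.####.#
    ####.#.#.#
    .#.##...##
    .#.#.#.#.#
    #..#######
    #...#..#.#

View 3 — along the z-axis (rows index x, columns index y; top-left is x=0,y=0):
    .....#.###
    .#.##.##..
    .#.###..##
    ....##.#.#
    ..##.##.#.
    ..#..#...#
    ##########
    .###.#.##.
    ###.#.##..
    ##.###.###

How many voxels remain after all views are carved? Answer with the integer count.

before carving: 1000 voxels (10×10×10)
carve view 1 (along x, YZ-mask fill 47/100): 470 voxels remain
carve view 2 (along y, XZ-mask fill 61/100): 304 voxels remain
carve view 3 (along z, XY-mask fill 57/100): 166 voxels remain

voxel count = 166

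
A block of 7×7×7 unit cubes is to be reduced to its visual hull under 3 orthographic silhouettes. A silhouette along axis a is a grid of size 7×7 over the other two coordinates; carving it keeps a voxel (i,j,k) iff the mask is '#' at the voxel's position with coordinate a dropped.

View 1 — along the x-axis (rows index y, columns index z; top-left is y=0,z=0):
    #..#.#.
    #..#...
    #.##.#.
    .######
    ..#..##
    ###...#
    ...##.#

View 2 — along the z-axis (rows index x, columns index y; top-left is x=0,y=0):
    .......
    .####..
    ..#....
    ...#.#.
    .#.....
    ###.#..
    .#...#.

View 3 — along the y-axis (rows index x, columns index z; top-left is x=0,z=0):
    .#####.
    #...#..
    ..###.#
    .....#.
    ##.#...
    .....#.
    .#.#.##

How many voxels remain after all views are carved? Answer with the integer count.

start: 7×7×7 = 343 voxels
[1] x-view keeps 25 columns → grid now 175
[2] z-view keeps 14 columns → grid now 49
[3] y-view keeps 20 columns → grid now 14

voxel count = 14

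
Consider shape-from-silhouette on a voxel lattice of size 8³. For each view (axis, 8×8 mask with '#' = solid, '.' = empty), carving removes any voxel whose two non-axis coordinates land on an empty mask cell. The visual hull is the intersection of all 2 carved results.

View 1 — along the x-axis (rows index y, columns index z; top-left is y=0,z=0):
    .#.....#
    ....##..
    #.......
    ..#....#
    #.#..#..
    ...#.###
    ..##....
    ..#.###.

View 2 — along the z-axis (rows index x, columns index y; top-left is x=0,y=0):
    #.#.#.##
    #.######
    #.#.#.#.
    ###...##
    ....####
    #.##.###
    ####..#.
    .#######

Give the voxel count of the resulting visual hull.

full grid |V| = 512
after view 1 [x-axis, 20 of 64 cells solid] → remaining = 160
after view 2 [z-axis, 43 of 64 cells solid] → remaining = 104

voxel count = 104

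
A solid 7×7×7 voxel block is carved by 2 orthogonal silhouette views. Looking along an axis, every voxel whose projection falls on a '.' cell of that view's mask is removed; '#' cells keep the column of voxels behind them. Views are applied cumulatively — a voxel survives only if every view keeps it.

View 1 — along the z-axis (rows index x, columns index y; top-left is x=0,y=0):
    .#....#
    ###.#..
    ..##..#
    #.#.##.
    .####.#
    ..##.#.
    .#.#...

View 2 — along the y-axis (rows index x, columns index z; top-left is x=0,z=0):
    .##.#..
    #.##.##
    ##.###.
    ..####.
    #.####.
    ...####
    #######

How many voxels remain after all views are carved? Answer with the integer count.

|visual hull| = 108

before carving: 343 voxels (7×7×7)
step 1: project along z, AND mask (23/49) → |grid| = 161
step 2: project along y, AND mask (33/49) → |grid| = 108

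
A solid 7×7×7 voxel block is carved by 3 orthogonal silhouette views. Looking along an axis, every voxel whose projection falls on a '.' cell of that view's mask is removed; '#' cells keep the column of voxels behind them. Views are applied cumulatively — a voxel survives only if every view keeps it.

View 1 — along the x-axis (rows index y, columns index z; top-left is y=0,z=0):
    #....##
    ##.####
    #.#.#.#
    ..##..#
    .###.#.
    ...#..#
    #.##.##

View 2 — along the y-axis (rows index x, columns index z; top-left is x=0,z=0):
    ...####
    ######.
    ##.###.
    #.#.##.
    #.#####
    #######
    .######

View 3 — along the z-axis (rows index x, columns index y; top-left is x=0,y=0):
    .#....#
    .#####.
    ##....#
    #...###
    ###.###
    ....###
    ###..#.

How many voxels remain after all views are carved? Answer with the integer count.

remaining voxels: 84

before carving: 343 voxels (7×7×7)
[1] x-view keeps 27 columns → grid now 189
[2] y-view keeps 38 columns → grid now 144
[3] z-view keeps 27 columns → grid now 84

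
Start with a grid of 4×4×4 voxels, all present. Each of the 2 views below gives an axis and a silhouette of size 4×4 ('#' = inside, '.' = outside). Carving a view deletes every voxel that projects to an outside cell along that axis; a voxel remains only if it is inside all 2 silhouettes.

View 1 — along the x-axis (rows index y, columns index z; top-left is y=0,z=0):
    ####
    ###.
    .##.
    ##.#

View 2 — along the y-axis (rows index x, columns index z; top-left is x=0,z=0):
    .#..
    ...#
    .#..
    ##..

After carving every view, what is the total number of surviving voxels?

before carving: 64 voxels (4×4×4)
[1] x-view keeps 12 columns → grid now 48
[2] y-view keeps 5 columns → grid now 17

|visual hull| = 17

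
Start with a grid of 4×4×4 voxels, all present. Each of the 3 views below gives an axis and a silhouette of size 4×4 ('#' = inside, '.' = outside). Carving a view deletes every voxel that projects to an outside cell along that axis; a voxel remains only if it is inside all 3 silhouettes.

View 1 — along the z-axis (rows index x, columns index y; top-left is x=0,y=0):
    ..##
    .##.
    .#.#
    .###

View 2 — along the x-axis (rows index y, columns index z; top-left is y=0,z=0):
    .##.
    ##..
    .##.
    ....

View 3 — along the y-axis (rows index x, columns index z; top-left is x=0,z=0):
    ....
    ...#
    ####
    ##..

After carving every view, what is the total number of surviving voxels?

start: 4×4×4 = 64 voxels
step 1: project along z, AND mask (9/16) → |grid| = 36
step 2: project along x, AND mask (6/16) → |grid| = 12
step 3: project along y, AND mask (7/16) → |grid| = 5

5 voxels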